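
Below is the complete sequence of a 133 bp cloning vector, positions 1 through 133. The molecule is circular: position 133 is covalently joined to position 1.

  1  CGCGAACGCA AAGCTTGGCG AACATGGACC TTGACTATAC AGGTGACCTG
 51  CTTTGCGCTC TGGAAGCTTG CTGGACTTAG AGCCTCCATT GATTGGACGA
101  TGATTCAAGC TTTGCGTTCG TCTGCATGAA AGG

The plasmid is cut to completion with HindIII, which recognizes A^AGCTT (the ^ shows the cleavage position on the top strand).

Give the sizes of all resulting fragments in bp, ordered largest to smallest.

HindIII sites (AAGCTT) start at positions 11, 64, 107.
HindIII cuts after the first base of each site, so after positions 11, 64, 107.
Circular molecule, 3 cuts → 3 fragments:
  12–64 → 53 bp
  65–107 → 43 bp
  108–133 then 1–11 → 26 + 11 = 37 bp
Sorted largest to smallest: 53, 43, 37 bp.

53, 43, 37 bp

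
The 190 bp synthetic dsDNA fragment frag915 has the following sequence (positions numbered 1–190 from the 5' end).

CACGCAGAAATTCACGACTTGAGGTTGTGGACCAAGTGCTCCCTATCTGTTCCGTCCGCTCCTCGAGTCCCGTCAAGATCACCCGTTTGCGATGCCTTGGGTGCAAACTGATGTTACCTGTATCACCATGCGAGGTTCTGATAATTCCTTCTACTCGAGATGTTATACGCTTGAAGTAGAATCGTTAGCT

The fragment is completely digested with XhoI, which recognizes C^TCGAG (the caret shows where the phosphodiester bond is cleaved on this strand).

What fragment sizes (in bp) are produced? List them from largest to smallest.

92, 62, 36 bp

XhoI sites (CTCGAG) start at positions 62, 154.
XhoI cuts after the first base of each site, so after positions 62, 154.
Linear molecule, 2 cuts → 3 fragments:
  1–62 → 62 bp
  63–154 → 92 bp
  155–190 → 36 bp
Sorted largest to smallest: 92, 62, 36 bp.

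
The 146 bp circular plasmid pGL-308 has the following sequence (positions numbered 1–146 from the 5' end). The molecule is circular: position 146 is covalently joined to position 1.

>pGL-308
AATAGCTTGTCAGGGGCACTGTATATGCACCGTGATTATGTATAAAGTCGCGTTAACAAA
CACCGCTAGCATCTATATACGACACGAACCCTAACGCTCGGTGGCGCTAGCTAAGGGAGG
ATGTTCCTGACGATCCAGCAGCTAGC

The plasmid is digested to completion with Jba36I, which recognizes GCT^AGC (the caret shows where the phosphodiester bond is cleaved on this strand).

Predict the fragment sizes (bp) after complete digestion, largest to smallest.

70, 41, 35 bp

Jba36I sites (GCTAGC) start at positions 65, 106, 141.
Jba36I cuts after base 3 of each site, so after positions 67, 108, 143.
Circular molecule, 3 cuts → 3 fragments:
  68–108 → 41 bp
  109–143 → 35 bp
  144–146 then 1–67 → 3 + 67 = 70 bp
Sorted largest to smallest: 70, 41, 35 bp.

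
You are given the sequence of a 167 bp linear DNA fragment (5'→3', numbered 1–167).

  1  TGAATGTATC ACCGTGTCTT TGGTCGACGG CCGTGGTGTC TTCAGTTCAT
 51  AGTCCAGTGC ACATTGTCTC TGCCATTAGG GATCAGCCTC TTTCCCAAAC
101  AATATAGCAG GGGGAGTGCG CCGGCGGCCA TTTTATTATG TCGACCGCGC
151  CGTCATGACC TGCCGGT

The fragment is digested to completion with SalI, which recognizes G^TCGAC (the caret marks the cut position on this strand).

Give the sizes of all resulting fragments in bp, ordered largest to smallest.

SalI sites (GTCGAC) start at positions 23, 140.
SalI cuts after the first base of each site, so after positions 23, 140.
Linear molecule, 2 cuts → 3 fragments:
  1–23 → 23 bp
  24–140 → 117 bp
  141–167 → 27 bp
Sorted largest to smallest: 117, 27, 23 bp.

117, 27, 23 bp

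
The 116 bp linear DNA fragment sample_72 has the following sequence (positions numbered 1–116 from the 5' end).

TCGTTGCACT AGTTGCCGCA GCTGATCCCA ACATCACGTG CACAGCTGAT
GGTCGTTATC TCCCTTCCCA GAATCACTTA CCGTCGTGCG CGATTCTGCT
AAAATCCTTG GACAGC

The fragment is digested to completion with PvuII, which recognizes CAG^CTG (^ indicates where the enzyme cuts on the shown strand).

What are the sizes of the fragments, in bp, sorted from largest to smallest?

71, 24, 21 bp

PvuII sites (CAGCTG) start at positions 19, 43.
PvuII cuts after base 3 of each site, so after positions 21, 45.
Linear molecule, 2 cuts → 3 fragments:
  1–21 → 21 bp
  22–45 → 24 bp
  46–116 → 71 bp
Sorted largest to smallest: 71, 24, 21 bp.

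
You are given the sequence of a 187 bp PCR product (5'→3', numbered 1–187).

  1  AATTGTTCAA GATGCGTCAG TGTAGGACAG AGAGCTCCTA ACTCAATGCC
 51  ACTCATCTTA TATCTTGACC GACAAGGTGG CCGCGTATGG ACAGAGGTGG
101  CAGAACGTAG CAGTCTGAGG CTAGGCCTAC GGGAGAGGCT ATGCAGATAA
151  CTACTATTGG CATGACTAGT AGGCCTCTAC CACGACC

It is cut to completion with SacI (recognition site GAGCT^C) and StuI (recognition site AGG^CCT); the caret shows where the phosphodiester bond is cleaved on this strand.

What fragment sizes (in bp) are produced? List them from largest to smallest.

The SacI site (GAGCTC) starts at position 32.
SacI cuts after base 5 of each site (before the last base), so after position 36.
StuI sites (AGGCCT) start at positions 123, 171.
StuI cuts after base 3 of each site, so after positions 125, 173.
Combined cut positions: 36, 125, 173.
Linear molecule, 3 cuts → 4 fragments:
  1–36 → 36 bp
  37–125 → 89 bp
  126–173 → 48 bp
  174–187 → 14 bp
Sorted largest to smallest: 89, 48, 36, 14 bp.

89, 48, 36, 14 bp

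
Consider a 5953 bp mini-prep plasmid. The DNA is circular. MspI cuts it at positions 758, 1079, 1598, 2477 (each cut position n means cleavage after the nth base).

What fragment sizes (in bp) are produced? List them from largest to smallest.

Circular molecule, 4 cuts → 4 fragments:
  1079 − 758 = 321 bp
  1598 − 1079 = 519 bp
  2477 − 1598 = 879 bp
  wrap: 5953 − 2477 + 758 = 4234 bp
Sorted largest to smallest: 4234, 879, 519, 321 bp.

4234, 879, 519, 321 bp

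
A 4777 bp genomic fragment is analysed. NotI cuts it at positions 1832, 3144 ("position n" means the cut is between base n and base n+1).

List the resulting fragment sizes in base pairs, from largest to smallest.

Linear molecule, 2 cuts → 3 fragments:
  1832 − 0 = 1832 bp
  3144 − 1832 = 1312 bp
  4777 − 3144 = 1633 bp
Sorted largest to smallest: 1832, 1633, 1312 bp.

1832, 1633, 1312 bp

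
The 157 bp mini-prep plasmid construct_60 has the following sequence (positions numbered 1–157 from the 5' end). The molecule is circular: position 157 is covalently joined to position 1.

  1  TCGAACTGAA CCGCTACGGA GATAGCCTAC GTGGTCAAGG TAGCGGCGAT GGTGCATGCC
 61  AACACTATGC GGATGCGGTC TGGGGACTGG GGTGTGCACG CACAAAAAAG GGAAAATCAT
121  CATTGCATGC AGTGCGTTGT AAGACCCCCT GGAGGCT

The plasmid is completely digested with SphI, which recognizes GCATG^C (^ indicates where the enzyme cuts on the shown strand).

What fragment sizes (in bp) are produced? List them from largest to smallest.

86, 71 bp

SphI sites (GCATGC) start at positions 54, 125.
SphI cuts after base 5 of each site (before the last base), so after positions 58, 129.
Circular molecule, 2 cuts → 2 fragments:
  59–129 → 71 bp
  130–157 then 1–58 → 28 + 58 = 86 bp
Sorted largest to smallest: 86, 71 bp.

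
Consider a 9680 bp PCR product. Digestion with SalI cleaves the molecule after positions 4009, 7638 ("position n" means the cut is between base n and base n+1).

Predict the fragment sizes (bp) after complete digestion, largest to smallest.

Linear molecule, 2 cuts → 3 fragments:
  4009 − 0 = 4009 bp
  7638 − 4009 = 3629 bp
  9680 − 7638 = 2042 bp
Sorted largest to smallest: 4009, 3629, 2042 bp.

4009, 3629, 2042 bp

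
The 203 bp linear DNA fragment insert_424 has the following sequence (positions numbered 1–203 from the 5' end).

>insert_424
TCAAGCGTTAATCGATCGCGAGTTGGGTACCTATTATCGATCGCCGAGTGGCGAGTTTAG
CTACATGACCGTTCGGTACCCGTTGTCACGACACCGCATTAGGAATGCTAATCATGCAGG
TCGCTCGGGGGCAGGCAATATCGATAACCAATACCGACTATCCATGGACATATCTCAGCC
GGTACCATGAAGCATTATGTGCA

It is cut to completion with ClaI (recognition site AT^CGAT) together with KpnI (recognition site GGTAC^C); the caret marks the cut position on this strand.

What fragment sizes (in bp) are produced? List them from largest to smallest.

62, 44, 42, 18, 18, 12, 7 bp

ClaI sites (ATCGAT) start at positions 11, 36, 140.
ClaI cuts after base 2 of each site, so after positions 12, 37, 141.
KpnI sites (GGTACC) start at positions 26, 75, 181.
KpnI cuts after base 5 of each site (before the last base), so after positions 30, 79, 185.
Combined cut positions: 12, 30, 37, 79, 141, 185.
Linear molecule, 6 cuts → 7 fragments:
  1–12 → 12 bp
  13–30 → 18 bp
  31–37 → 7 bp
  38–79 → 42 bp
  80–141 → 62 bp
  142–185 → 44 bp
  186–203 → 18 bp
Sorted largest to smallest: 62, 44, 42, 18, 18, 12, 7 bp.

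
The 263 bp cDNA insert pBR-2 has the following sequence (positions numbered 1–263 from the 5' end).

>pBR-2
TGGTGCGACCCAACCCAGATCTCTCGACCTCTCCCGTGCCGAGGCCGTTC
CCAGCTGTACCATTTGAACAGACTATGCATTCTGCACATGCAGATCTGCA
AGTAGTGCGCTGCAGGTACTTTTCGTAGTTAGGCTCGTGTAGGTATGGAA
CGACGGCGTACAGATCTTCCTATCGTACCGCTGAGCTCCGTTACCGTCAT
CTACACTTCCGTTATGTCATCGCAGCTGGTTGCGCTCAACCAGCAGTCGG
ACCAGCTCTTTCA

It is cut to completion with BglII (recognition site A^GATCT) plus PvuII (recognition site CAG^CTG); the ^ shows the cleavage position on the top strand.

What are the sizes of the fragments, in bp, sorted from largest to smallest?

BglII sites (AGATCT) start at positions 17, 92, 162.
BglII cuts after the first base of each site, so after positions 17, 92, 162.
PvuII sites (CAGCTG) start at positions 52, 223.
PvuII cuts after base 3 of each site, so after positions 54, 225.
Combined cut positions: 17, 54, 92, 162, 225.
Linear molecule, 5 cuts → 6 fragments:
  1–17 → 17 bp
  18–54 → 37 bp
  55–92 → 38 bp
  93–162 → 70 bp
  163–225 → 63 bp
  226–263 → 38 bp
Sorted largest to smallest: 70, 63, 38, 38, 37, 17 bp.

70, 63, 38, 38, 37, 17 bp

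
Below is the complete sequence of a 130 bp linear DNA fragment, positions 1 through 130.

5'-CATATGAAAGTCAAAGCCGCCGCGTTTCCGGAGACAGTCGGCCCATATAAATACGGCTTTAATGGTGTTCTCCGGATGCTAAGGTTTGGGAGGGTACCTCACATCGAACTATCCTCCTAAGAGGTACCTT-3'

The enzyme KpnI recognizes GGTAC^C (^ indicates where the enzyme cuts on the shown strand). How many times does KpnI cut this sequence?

2

GGTACC occurs starting at positions 93, 123.
KpnI cuts at 2 sites.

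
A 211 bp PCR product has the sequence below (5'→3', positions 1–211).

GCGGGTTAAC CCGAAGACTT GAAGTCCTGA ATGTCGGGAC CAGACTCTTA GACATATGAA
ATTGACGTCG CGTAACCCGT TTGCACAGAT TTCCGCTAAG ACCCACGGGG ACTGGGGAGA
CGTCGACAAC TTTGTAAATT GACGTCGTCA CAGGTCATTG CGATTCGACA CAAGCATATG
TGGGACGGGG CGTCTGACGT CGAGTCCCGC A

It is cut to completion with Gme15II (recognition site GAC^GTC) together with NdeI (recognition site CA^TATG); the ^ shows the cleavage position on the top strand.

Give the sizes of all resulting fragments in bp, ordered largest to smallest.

Gme15II sites (GACGTC) start at positions 64, 119, 141, 196.
Gme15II cuts after base 3 of each site, so after positions 66, 121, 143, 198.
NdeI sites (CATATG) start at positions 53, 175.
NdeI cuts after base 2 of each site, so after positions 54, 176.
Combined cut positions: 54, 66, 121, 143, 176, 198.
Linear molecule, 6 cuts → 7 fragments:
  1–54 → 54 bp
  55–66 → 12 bp
  67–121 → 55 bp
  122–143 → 22 bp
  144–176 → 33 bp
  177–198 → 22 bp
  199–211 → 13 bp
Sorted largest to smallest: 55, 54, 33, 22, 22, 13, 12 bp.

55, 54, 33, 22, 22, 13, 12 bp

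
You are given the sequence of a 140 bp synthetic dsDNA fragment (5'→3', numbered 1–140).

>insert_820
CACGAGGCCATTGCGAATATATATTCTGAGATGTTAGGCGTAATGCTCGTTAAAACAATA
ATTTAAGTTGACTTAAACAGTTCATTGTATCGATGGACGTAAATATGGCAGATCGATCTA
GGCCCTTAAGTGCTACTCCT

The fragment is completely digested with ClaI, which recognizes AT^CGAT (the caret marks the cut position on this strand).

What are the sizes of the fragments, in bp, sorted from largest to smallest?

90, 27, 23 bp

ClaI sites (ATCGAT) start at positions 89, 112.
ClaI cuts after base 2 of each site, so after positions 90, 113.
Linear molecule, 2 cuts → 3 fragments:
  1–90 → 90 bp
  91–113 → 23 bp
  114–140 → 27 bp
Sorted largest to smallest: 90, 27, 23 bp.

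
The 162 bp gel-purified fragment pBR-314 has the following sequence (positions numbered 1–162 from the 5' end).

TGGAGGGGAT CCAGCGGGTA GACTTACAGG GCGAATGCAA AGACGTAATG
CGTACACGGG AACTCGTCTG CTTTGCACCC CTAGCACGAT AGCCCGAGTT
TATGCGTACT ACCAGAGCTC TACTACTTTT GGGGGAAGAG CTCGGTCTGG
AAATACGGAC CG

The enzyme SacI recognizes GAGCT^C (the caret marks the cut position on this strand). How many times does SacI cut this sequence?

GAGCTC occurs starting at positions 115, 138.
SacI cuts at 2 sites.

2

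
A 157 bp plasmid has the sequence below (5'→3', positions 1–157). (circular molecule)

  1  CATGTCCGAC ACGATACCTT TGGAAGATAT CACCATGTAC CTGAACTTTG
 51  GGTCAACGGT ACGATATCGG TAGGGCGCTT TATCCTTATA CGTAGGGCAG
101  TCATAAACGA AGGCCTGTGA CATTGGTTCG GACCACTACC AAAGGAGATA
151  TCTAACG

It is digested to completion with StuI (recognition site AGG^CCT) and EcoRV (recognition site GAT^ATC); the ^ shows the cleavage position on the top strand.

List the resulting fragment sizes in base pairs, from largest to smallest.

48, 37, 36, 36 bp

The StuI site (AGGCCT) starts at position 111.
StuI cuts after base 3 of each site, so after position 113.
EcoRV sites (GATATC) start at positions 26, 63, 147.
EcoRV cuts after base 3 of each site, so after positions 28, 65, 149.
Combined cut positions: 28, 65, 113, 149.
Circular molecule, 4 cuts → 4 fragments:
  29–65 → 37 bp
  66–113 → 48 bp
  114–149 → 36 bp
  150–157 then 1–28 → 8 + 28 = 36 bp
Sorted largest to smallest: 48, 37, 36, 36 bp.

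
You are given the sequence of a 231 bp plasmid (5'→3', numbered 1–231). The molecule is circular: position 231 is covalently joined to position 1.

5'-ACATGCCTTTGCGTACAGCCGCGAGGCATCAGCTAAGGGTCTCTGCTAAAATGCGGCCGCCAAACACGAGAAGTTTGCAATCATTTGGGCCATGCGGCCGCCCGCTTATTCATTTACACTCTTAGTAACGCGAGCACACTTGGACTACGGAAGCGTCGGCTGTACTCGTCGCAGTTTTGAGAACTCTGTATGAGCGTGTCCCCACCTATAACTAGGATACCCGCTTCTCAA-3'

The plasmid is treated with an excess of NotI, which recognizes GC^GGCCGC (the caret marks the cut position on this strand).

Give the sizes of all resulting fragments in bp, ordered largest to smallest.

190, 41 bp

NotI sites (GCGGCCGC) start at positions 53, 94.
NotI cuts after base 2 of each site, so after positions 54, 95.
Circular molecule, 2 cuts → 2 fragments:
  55–95 → 41 bp
  96–231 then 1–54 → 136 + 54 = 190 bp
Sorted largest to smallest: 190, 41 bp.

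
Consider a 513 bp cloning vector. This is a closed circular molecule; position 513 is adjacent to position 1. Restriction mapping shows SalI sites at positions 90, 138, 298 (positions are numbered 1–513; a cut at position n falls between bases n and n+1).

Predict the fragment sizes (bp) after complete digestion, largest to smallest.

Circular molecule, 3 cuts → 3 fragments:
  138 − 90 = 48 bp
  298 − 138 = 160 bp
  wrap: 513 − 298 + 90 = 305 bp
Sorted largest to smallest: 305, 160, 48 bp.

305, 160, 48 bp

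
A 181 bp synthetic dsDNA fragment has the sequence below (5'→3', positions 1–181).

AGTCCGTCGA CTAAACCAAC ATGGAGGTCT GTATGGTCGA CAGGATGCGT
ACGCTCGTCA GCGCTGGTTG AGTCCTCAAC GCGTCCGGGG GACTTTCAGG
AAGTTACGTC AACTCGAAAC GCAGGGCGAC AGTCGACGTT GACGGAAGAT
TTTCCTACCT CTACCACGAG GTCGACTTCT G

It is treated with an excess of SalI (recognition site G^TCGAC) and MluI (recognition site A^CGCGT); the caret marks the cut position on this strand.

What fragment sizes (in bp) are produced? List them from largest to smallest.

53, 43, 39, 30, 10, 6 bp

SalI sites (GTCGAC) start at positions 6, 36, 132, 171.
SalI cuts after the first base of each site, so after positions 6, 36, 132, 171.
The MluI site (ACGCGT) starts at position 79.
MluI cuts after the first base of each site, so after position 79.
Combined cut positions: 6, 36, 79, 132, 171.
Linear molecule, 5 cuts → 6 fragments:
  1–6 → 6 bp
  7–36 → 30 bp
  37–79 → 43 bp
  80–132 → 53 bp
  133–171 → 39 bp
  172–181 → 10 bp
Sorted largest to smallest: 53, 43, 39, 30, 10, 6 bp.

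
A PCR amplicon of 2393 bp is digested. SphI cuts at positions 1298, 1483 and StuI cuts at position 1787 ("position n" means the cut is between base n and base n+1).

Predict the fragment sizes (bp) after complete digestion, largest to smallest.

Combined cut positions (sorted): 1298, 1483, 1787.
Linear molecule, 3 cuts → 4 fragments:
  1298 − 0 = 1298 bp
  1483 − 1298 = 185 bp
  1787 − 1483 = 304 bp
  2393 − 1787 = 606 bp
Sorted largest to smallest: 1298, 606, 304, 185 bp.

1298, 606, 304, 185 bp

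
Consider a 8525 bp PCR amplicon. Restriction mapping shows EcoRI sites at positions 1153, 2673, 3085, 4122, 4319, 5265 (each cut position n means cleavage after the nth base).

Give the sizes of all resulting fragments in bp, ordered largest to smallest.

3260, 1520, 1153, 1037, 946, 412, 197 bp

Linear molecule, 6 cuts → 7 fragments:
  1153 − 0 = 1153 bp
  2673 − 1153 = 1520 bp
  3085 − 2673 = 412 bp
  4122 − 3085 = 1037 bp
  4319 − 4122 = 197 bp
  5265 − 4319 = 946 bp
  8525 − 5265 = 3260 bp
Sorted largest to smallest: 3260, 1520, 1153, 1037, 946, 412, 197 bp.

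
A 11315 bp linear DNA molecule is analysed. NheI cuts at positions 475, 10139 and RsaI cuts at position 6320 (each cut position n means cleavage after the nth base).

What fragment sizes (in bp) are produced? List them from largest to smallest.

Combined cut positions (sorted): 475, 6320, 10139.
Linear molecule, 3 cuts → 4 fragments:
  475 − 0 = 475 bp
  6320 − 475 = 5845 bp
  10139 − 6320 = 3819 bp
  11315 − 10139 = 1176 bp
Sorted largest to smallest: 5845, 3819, 1176, 475 bp.

5845, 3819, 1176, 475 bp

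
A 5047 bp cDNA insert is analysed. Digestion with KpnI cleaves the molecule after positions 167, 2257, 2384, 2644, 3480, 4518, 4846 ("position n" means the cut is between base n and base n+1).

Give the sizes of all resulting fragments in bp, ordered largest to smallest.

Linear molecule, 7 cuts → 8 fragments:
  167 − 0 = 167 bp
  2257 − 167 = 2090 bp
  2384 − 2257 = 127 bp
  2644 − 2384 = 260 bp
  3480 − 2644 = 836 bp
  4518 − 3480 = 1038 bp
  4846 − 4518 = 328 bp
  5047 − 4846 = 201 bp
Sorted largest to smallest: 2090, 1038, 836, 328, 260, 201, 167, 127 bp.

2090, 1038, 836, 328, 260, 201, 167, 127 bp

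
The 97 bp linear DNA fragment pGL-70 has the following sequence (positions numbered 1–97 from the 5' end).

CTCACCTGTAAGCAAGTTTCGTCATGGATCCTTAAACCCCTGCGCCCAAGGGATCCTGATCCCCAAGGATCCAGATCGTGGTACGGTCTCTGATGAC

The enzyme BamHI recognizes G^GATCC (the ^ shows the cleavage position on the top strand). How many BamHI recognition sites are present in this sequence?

GGATCC occurs starting at positions 26, 51, 67.
BamHI cuts at 3 sites.

3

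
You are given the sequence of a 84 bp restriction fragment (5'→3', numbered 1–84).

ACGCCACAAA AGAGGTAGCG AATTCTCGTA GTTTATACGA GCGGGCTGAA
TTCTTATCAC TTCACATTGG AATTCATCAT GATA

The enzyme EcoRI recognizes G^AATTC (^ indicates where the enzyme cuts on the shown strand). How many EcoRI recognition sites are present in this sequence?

3

GAATTC occurs starting at positions 20, 48, 70.
EcoRI cuts at 3 sites.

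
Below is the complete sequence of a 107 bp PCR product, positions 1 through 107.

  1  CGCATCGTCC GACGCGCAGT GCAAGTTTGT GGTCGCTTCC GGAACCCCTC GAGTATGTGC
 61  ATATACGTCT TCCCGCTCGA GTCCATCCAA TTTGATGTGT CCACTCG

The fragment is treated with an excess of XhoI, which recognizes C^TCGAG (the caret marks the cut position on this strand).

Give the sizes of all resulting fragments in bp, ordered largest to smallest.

XhoI sites (CTCGAG) start at positions 48, 76.
XhoI cuts after the first base of each site, so after positions 48, 76.
Linear molecule, 2 cuts → 3 fragments:
  1–48 → 48 bp
  49–76 → 28 bp
  77–107 → 31 bp
Sorted largest to smallest: 48, 31, 28 bp.

48, 31, 28 bp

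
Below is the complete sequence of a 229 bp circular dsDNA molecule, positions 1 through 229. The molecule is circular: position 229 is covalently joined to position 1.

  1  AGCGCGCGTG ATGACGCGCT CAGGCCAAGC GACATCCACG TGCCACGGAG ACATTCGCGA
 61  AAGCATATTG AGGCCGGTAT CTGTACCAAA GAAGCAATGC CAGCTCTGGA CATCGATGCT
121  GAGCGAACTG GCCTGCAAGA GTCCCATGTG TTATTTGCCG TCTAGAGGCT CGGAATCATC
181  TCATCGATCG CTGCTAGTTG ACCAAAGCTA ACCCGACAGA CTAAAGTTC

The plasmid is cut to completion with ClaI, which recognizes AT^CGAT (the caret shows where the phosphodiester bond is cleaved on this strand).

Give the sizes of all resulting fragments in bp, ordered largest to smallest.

ClaI sites (ATCGAT) start at positions 112, 183.
ClaI cuts after base 2 of each site, so after positions 113, 184.
Circular molecule, 2 cuts → 2 fragments:
  114–184 → 71 bp
  185–229 then 1–113 → 45 + 113 = 158 bp
Sorted largest to smallest: 158, 71 bp.

158, 71 bp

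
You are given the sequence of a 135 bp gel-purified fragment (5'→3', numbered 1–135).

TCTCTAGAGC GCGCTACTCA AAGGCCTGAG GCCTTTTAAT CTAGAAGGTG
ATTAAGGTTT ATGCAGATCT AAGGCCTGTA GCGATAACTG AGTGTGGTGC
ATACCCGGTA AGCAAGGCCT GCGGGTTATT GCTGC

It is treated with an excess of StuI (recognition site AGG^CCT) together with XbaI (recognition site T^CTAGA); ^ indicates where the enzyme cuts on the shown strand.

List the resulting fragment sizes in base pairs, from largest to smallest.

43, 34, 21, 18, 9, 7, 3 bp

StuI sites (AGGCCT) start at positions 22, 29, 72, 115.
StuI cuts after base 3 of each site, so after positions 24, 31, 74, 117.
XbaI sites (TCTAGA) start at positions 3, 40.
XbaI cuts after the first base of each site, so after positions 3, 40.
Combined cut positions: 3, 24, 31, 40, 74, 117.
Linear molecule, 6 cuts → 7 fragments:
  1–3 → 3 bp
  4–24 → 21 bp
  25–31 → 7 bp
  32–40 → 9 bp
  41–74 → 34 bp
  75–117 → 43 bp
  118–135 → 18 bp
Sorted largest to smallest: 43, 34, 21, 18, 9, 7, 3 bp.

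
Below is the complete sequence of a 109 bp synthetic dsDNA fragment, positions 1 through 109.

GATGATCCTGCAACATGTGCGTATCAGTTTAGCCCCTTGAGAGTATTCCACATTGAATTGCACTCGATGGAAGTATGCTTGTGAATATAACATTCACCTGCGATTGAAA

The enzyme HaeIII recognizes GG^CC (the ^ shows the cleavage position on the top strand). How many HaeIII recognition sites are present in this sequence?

No occurrence of GGCC is present in the sequence.
HaeIII does not cut: 0 sites.

0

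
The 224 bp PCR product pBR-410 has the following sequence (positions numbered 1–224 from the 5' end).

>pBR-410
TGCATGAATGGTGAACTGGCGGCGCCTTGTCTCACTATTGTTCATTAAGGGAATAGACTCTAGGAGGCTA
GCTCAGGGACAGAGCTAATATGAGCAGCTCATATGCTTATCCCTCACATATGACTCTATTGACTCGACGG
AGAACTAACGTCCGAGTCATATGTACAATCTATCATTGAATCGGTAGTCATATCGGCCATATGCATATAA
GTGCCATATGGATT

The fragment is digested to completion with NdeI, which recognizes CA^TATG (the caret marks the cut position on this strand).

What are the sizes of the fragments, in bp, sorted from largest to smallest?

101, 41, 40, 17, 17, 8 bp

NdeI sites (CATATG) start at positions 100, 117, 158, 198, 215.
NdeI cuts after base 2 of each site, so after positions 101, 118, 159, 199, 216.
Linear molecule, 5 cuts → 6 fragments:
  1–101 → 101 bp
  102–118 → 17 bp
  119–159 → 41 bp
  160–199 → 40 bp
  200–216 → 17 bp
  217–224 → 8 bp
Sorted largest to smallest: 101, 41, 40, 17, 17, 8 bp.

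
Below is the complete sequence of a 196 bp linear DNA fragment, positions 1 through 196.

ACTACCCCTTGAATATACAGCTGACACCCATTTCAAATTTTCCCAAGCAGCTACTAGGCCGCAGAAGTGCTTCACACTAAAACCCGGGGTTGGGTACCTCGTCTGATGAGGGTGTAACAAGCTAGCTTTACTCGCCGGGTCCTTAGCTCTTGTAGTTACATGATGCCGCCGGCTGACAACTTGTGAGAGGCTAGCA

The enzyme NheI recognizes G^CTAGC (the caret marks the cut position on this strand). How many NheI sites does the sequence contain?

GCTAGC occurs starting at positions 121, 190.
NheI cuts at 2 sites.

2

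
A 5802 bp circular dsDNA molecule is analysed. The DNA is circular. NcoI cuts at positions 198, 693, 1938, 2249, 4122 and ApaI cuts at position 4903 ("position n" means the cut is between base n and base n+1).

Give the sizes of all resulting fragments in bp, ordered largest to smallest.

1873, 1245, 1097, 781, 495, 311 bp

Combined cut positions (sorted): 198, 693, 1938, 2249, 4122, 4903.
Circular molecule, 6 cuts → 6 fragments:
  693 − 198 = 495 bp
  1938 − 693 = 1245 bp
  2249 − 1938 = 311 bp
  4122 − 2249 = 1873 bp
  4903 − 4122 = 781 bp
  wrap: 5802 − 4903 + 198 = 1097 bp
Sorted largest to smallest: 1873, 1245, 1097, 781, 495, 311 bp.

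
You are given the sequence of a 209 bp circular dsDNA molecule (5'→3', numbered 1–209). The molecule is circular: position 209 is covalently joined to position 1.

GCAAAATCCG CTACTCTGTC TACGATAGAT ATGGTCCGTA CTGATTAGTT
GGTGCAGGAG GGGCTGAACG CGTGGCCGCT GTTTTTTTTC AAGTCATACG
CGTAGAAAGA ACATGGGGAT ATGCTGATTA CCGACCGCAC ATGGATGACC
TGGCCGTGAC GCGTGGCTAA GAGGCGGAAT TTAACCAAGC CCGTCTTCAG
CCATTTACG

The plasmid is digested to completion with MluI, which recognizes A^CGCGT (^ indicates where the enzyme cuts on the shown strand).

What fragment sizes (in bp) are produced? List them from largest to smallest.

118, 61, 30 bp

MluI sites (ACGCGT) start at positions 68, 98, 159.
MluI cuts after the first base of each site, so after positions 68, 98, 159.
Circular molecule, 3 cuts → 3 fragments:
  69–98 → 30 bp
  99–159 → 61 bp
  160–209 then 1–68 → 50 + 68 = 118 bp
Sorted largest to smallest: 118, 61, 30 bp.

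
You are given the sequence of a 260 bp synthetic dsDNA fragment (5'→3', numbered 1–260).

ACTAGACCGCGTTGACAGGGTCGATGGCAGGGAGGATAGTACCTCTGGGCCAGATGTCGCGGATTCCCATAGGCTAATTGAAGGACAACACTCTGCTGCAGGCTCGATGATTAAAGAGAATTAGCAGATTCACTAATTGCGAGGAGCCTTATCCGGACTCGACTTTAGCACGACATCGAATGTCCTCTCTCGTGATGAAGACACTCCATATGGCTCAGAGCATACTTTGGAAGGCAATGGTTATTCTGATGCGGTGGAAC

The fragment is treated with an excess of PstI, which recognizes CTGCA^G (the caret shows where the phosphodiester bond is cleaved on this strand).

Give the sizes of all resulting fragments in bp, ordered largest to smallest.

160, 100 bp

The PstI site (CTGCAG) starts at position 96.
PstI cuts after base 5 of each site (before the last base), so after position 100.
Linear molecule, 1 cut → 2 fragments:
  1–100 → 100 bp
  101–260 → 160 bp
Sorted largest to smallest: 160, 100 bp.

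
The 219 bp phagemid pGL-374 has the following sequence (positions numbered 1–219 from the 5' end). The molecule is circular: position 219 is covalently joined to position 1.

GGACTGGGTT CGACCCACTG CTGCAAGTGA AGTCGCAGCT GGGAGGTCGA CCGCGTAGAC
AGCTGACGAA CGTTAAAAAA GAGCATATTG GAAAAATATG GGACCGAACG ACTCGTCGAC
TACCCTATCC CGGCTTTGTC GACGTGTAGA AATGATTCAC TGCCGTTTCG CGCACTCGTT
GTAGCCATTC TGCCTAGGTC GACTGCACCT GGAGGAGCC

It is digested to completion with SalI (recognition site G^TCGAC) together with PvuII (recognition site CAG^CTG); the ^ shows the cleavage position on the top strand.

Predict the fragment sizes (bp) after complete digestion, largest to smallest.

60, 59, 53, 23, 16, 8 bp

SalI sites (GTCGAC) start at positions 46, 115, 138, 198.
SalI cuts after the first base of each site, so after positions 46, 115, 138, 198.
PvuII sites (CAGCTG) start at positions 36, 60.
PvuII cuts after base 3 of each site, so after positions 38, 62.
Combined cut positions: 38, 46, 62, 115, 138, 198.
Circular molecule, 6 cuts → 6 fragments:
  39–46 → 8 bp
  47–62 → 16 bp
  63–115 → 53 bp
  116–138 → 23 bp
  139–198 → 60 bp
  199–219 then 1–38 → 21 + 38 = 59 bp
Sorted largest to smallest: 60, 59, 53, 23, 16, 8 bp.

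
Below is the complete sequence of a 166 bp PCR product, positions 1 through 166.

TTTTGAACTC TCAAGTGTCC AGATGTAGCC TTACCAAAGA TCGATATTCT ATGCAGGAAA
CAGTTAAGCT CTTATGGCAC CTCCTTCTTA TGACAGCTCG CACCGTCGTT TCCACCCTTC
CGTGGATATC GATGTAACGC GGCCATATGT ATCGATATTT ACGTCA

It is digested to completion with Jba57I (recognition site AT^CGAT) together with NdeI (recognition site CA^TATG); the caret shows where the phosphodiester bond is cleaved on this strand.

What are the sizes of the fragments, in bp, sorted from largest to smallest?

88, 41, 16, 14, 7 bp

Jba57I sites (ATCGAT) start at positions 40, 128, 151.
Jba57I cuts after base 2 of each site, so after positions 41, 129, 152.
The NdeI site (CATATG) starts at position 144.
NdeI cuts after base 2 of each site, so after position 145.
Combined cut positions: 41, 129, 145, 152.
Linear molecule, 4 cuts → 5 fragments:
  1–41 → 41 bp
  42–129 → 88 bp
  130–145 → 16 bp
  146–152 → 7 bp
  153–166 → 14 bp
Sorted largest to smallest: 88, 41, 16, 14, 7 bp.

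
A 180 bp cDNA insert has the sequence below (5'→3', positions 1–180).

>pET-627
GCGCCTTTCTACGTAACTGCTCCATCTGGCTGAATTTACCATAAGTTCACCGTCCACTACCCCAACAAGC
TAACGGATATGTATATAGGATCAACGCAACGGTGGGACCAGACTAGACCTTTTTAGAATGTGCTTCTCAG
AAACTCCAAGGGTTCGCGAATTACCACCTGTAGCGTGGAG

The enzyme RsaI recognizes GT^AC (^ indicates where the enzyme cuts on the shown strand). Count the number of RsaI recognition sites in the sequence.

No occurrence of GTAC is present in the sequence.
RsaI does not cut: 0 sites.

0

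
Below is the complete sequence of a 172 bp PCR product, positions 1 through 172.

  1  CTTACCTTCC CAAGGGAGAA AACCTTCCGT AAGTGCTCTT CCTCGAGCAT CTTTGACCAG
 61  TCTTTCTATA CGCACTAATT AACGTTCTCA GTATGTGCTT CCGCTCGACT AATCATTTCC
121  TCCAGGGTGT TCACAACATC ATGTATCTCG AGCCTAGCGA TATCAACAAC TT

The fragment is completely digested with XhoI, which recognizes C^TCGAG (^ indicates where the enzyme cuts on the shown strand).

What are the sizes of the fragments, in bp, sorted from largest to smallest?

105, 42, 25 bp

XhoI sites (CTCGAG) start at positions 42, 147.
XhoI cuts after the first base of each site, so after positions 42, 147.
Linear molecule, 2 cuts → 3 fragments:
  1–42 → 42 bp
  43–147 → 105 bp
  148–172 → 25 bp
Sorted largest to smallest: 105, 42, 25 bp.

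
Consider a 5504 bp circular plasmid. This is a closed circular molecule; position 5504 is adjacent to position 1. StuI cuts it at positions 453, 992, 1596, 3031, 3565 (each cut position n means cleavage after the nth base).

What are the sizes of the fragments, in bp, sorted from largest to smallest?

Circular molecule, 5 cuts → 5 fragments:
  992 − 453 = 539 bp
  1596 − 992 = 604 bp
  3031 − 1596 = 1435 bp
  3565 − 3031 = 534 bp
  wrap: 5504 − 3565 + 453 = 2392 bp
Sorted largest to smallest: 2392, 1435, 604, 539, 534 bp.

2392, 1435, 604, 539, 534 bp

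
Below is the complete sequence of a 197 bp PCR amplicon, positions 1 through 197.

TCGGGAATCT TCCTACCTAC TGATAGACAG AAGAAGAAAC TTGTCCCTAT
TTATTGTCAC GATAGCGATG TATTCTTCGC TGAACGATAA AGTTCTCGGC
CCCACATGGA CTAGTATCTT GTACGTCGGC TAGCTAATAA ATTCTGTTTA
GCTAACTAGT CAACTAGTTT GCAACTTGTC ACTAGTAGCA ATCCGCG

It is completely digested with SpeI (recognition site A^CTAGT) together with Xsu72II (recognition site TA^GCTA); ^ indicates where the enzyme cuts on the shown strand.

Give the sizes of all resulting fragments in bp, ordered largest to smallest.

110, 22, 18, 18, 16, 8, 5 bp

SpeI sites (ACTAGT) start at positions 110, 155, 163, 181.
SpeI cuts after the first base of each site, so after positions 110, 155, 163, 181.
Xsu72II sites (TAGCTA) start at positions 131, 149.
Xsu72II cuts after base 2 of each site, so after positions 132, 150.
Combined cut positions: 110, 132, 150, 155, 163, 181.
Linear molecule, 6 cuts → 7 fragments:
  1–110 → 110 bp
  111–132 → 22 bp
  133–150 → 18 bp
  151–155 → 5 bp
  156–163 → 8 bp
  164–181 → 18 bp
  182–197 → 16 bp
Sorted largest to smallest: 110, 22, 18, 18, 16, 8, 5 bp.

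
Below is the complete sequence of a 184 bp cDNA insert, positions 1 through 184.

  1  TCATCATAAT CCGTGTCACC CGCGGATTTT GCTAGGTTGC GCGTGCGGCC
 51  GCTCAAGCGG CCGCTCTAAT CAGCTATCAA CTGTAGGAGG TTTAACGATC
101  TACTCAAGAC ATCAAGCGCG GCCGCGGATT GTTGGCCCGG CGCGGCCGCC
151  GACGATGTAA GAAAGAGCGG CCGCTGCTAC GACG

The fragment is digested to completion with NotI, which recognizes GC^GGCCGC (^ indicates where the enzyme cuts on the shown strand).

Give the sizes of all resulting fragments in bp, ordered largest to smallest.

NotI sites (GCGGCCGC) start at positions 45, 57, 118, 142, 167.
NotI cuts after base 2 of each site, so after positions 46, 58, 119, 143, 168.
Linear molecule, 5 cuts → 6 fragments:
  1–46 → 46 bp
  47–58 → 12 bp
  59–119 → 61 bp
  120–143 → 24 bp
  144–168 → 25 bp
  169–184 → 16 bp
Sorted largest to smallest: 61, 46, 25, 24, 16, 12 bp.

61, 46, 25, 24, 16, 12 bp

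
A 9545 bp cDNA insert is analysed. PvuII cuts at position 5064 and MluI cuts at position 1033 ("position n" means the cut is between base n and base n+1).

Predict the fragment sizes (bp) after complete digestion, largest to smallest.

4481, 4031, 1033 bp

Combined cut positions (sorted): 1033, 5064.
Linear molecule, 2 cuts → 3 fragments:
  1033 − 0 = 1033 bp
  5064 − 1033 = 4031 bp
  9545 − 5064 = 4481 bp
Sorted largest to smallest: 4481, 4031, 1033 bp.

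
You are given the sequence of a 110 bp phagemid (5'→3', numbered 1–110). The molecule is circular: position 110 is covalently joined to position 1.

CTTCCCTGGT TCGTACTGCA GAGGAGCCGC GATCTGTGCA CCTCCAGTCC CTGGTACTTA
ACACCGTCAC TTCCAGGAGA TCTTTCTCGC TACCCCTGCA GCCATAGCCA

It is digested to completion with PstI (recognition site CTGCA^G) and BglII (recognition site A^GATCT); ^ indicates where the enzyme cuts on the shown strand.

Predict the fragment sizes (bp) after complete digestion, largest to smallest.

58, 30, 22 bp

PstI sites (CTGCAG) start at positions 16, 96.
PstI cuts after base 5 of each site (before the last base), so after positions 20, 100.
The BglII site (AGATCT) starts at position 78.
BglII cuts after the first base of each site, so after position 78.
Combined cut positions: 20, 78, 100.
Circular molecule, 3 cuts → 3 fragments:
  21–78 → 58 bp
  79–100 → 22 bp
  101–110 then 1–20 → 10 + 20 = 30 bp
Sorted largest to smallest: 58, 30, 22 bp.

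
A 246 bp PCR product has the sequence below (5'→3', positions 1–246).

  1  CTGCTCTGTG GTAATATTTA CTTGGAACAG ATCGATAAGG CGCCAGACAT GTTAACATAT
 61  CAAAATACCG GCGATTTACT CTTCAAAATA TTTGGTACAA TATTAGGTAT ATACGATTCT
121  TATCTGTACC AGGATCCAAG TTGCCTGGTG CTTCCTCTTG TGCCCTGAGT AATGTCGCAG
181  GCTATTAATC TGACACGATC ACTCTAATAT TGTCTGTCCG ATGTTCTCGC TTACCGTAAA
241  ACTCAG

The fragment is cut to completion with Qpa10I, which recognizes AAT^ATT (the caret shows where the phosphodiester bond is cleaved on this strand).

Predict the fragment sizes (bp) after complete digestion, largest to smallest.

107, 74, 38, 15, 12 bp

Qpa10I sites (AATATT) start at positions 13, 87, 99, 206.
Qpa10I cuts after base 3 of each site, so after positions 15, 89, 101, 208.
Linear molecule, 4 cuts → 5 fragments:
  1–15 → 15 bp
  16–89 → 74 bp
  90–101 → 12 bp
  102–208 → 107 bp
  209–246 → 38 bp
Sorted largest to smallest: 107, 74, 38, 15, 12 bp.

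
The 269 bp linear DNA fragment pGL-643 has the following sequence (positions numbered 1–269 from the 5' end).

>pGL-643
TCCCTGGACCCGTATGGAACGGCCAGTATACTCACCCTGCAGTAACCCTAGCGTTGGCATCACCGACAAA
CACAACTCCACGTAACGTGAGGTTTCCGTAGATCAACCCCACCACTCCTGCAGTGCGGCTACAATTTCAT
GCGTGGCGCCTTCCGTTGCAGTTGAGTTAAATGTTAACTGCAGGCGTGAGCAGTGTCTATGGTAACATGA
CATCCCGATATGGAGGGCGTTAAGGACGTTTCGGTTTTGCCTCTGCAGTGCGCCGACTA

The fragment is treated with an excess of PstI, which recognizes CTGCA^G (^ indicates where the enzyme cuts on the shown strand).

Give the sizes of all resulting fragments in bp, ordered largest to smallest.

PstI sites (CTGCAG) start at positions 37, 118, 178, 253.
PstI cuts after base 5 of each site (before the last base), so after positions 41, 122, 182, 257.
Linear molecule, 4 cuts → 5 fragments:
  1–41 → 41 bp
  42–122 → 81 bp
  123–182 → 60 bp
  183–257 → 75 bp
  258–269 → 12 bp
Sorted largest to smallest: 81, 75, 60, 41, 12 bp.

81, 75, 60, 41, 12 bp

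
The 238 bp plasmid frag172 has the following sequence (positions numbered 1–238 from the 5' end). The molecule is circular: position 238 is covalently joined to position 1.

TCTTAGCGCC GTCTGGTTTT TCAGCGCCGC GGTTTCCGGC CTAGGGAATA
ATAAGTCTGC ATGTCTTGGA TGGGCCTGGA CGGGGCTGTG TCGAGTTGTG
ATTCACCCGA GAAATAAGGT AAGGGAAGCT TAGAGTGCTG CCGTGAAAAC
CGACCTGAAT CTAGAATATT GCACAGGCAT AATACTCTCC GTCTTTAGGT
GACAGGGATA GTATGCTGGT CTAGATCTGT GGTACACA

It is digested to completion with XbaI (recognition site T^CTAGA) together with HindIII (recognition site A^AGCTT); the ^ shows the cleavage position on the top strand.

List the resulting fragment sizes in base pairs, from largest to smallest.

144, 60, 34 bp

XbaI sites (TCTAGA) start at positions 160, 220.
XbaI cuts after the first base of each site, so after positions 160, 220.
The HindIII site (AAGCTT) starts at position 126.
HindIII cuts after the first base of each site, so after position 126.
Combined cut positions: 126, 160, 220.
Circular molecule, 3 cuts → 3 fragments:
  127–160 → 34 bp
  161–220 → 60 bp
  221–238 then 1–126 → 18 + 126 = 144 bp
Sorted largest to smallest: 144, 60, 34 bp.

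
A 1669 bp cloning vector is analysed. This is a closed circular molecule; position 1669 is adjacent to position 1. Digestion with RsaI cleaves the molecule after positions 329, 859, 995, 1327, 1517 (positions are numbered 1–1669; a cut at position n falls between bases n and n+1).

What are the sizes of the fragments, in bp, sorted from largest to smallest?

530, 481, 332, 190, 136 bp

Circular molecule, 5 cuts → 5 fragments:
  859 − 329 = 530 bp
  995 − 859 = 136 bp
  1327 − 995 = 332 bp
  1517 − 1327 = 190 bp
  wrap: 1669 − 1517 + 329 = 481 bp
Sorted largest to smallest: 530, 481, 332, 190, 136 bp.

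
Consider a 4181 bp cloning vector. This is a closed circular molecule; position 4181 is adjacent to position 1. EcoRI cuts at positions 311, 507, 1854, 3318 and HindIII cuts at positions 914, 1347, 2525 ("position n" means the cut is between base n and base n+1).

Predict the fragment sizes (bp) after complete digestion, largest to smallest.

Combined cut positions (sorted): 311, 507, 914, 1347, 1854, 2525, 3318.
Circular molecule, 7 cuts → 7 fragments:
  507 − 311 = 196 bp
  914 − 507 = 407 bp
  1347 − 914 = 433 bp
  1854 − 1347 = 507 bp
  2525 − 1854 = 671 bp
  3318 − 2525 = 793 bp
  wrap: 4181 − 3318 + 311 = 1174 bp
Sorted largest to smallest: 1174, 793, 671, 507, 433, 407, 196 bp.

1174, 793, 671, 507, 433, 407, 196 bp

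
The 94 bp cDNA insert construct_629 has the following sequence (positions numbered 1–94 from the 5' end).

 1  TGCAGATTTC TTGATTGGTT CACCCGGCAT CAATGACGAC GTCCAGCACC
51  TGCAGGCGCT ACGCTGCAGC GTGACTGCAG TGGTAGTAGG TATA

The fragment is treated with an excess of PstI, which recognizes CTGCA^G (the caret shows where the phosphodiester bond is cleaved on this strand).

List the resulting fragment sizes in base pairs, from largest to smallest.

54, 15, 14, 11 bp

PstI sites (CTGCAG) start at positions 50, 64, 75.
PstI cuts after base 5 of each site (before the last base), so after positions 54, 68, 79.
Linear molecule, 3 cuts → 4 fragments:
  1–54 → 54 bp
  55–68 → 14 bp
  69–79 → 11 bp
  80–94 → 15 bp
Sorted largest to smallest: 54, 15, 14, 11 bp.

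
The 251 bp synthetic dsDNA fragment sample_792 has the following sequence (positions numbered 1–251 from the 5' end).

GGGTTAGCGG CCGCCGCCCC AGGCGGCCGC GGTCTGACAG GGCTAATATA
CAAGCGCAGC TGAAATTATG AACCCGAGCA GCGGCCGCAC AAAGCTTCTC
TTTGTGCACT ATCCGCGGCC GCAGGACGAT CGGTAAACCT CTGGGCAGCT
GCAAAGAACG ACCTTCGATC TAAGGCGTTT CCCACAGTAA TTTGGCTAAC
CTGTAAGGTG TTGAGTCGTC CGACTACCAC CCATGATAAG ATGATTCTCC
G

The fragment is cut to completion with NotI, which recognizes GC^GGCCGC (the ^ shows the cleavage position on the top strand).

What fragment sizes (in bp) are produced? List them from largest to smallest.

135, 58, 34, 16, 8 bp

NotI sites (GCGGCCGC) start at positions 7, 23, 81, 115.
NotI cuts after base 2 of each site, so after positions 8, 24, 82, 116.
Linear molecule, 4 cuts → 5 fragments:
  1–8 → 8 bp
  9–24 → 16 bp
  25–82 → 58 bp
  83–116 → 34 bp
  117–251 → 135 bp
Sorted largest to smallest: 135, 58, 34, 16, 8 bp.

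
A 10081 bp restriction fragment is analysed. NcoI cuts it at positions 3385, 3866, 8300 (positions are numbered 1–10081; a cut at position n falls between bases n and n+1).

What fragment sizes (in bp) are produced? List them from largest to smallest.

Linear molecule, 3 cuts → 4 fragments:
  3385 − 0 = 3385 bp
  3866 − 3385 = 481 bp
  8300 − 3866 = 4434 bp
  10081 − 8300 = 1781 bp
Sorted largest to smallest: 4434, 3385, 1781, 481 bp.

4434, 3385, 1781, 481 bp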